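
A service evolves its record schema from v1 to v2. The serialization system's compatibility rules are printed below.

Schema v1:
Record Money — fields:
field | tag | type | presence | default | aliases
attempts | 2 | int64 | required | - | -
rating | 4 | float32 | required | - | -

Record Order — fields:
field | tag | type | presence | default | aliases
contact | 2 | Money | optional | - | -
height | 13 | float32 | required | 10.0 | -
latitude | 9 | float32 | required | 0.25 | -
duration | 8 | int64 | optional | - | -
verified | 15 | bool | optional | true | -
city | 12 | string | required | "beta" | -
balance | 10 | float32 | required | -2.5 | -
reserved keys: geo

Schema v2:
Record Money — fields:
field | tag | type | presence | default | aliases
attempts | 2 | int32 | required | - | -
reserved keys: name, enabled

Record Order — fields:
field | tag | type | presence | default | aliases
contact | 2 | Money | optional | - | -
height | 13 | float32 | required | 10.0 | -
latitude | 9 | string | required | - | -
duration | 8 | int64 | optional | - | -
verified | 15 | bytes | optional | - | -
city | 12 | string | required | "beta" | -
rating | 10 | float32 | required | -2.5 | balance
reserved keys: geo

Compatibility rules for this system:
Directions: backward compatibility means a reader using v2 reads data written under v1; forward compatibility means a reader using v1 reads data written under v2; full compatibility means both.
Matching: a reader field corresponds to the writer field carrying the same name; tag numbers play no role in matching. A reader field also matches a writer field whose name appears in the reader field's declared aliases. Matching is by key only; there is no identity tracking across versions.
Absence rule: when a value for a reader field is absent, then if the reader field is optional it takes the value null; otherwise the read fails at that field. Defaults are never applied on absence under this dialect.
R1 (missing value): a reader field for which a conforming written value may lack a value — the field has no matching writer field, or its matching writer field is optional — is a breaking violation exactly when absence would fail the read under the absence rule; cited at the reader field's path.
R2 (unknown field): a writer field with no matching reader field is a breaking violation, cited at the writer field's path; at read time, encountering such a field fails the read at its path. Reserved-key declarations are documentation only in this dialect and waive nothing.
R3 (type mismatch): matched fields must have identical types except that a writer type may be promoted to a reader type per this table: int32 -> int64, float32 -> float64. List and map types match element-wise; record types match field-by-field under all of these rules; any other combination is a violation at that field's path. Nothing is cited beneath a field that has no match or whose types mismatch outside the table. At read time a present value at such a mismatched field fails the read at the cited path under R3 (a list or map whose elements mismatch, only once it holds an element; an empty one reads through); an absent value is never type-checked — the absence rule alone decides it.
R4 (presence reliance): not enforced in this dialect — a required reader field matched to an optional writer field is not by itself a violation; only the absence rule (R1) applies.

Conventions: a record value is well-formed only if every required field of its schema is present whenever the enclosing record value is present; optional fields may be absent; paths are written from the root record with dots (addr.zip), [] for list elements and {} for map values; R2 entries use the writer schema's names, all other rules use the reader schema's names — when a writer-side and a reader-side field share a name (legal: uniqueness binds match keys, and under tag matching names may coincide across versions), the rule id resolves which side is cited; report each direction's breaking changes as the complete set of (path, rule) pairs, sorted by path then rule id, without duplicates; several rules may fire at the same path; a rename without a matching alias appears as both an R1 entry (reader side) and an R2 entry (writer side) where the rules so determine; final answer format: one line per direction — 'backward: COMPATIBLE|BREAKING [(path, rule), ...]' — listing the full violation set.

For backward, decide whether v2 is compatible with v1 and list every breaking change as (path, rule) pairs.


backward: BREAKING [(contact.attempts, R3), (contact.rating, R2), (latitude, R3), (verified, R3)]

the writer's type comes first in each Order pair
backward on Order — v2 reading data written by v1:
  contact: Money -> Money, writer optional; from contact
  height: float32 -> float32, writer required; from height
  latitude: float32 -> string, writer required; from latitude
  duration: int64 -> int64, writer optional; from duration
  verified: bool -> bytes, writer optional; from verified
  city: string -> string, writer required; from city
  rating: float32 -> float32, writer required; from balance
  contact.attempts: int64 -> int32, writer required; from contact.attempts
  writer field contact.rating has no reader counterpart
  R3 fires at contact.attempts
  R2 fires at contact.rating
  R3 fires at latitude
  R3 fires at verified
  => 4 violation(s): backward is BREAKING for Order
the rest of the Order diff is inert for this question:
  renamed field balance to rating in record Order (alias balance declared on the renamed field) -> fires only in the forward direction of Order, which is not asked here


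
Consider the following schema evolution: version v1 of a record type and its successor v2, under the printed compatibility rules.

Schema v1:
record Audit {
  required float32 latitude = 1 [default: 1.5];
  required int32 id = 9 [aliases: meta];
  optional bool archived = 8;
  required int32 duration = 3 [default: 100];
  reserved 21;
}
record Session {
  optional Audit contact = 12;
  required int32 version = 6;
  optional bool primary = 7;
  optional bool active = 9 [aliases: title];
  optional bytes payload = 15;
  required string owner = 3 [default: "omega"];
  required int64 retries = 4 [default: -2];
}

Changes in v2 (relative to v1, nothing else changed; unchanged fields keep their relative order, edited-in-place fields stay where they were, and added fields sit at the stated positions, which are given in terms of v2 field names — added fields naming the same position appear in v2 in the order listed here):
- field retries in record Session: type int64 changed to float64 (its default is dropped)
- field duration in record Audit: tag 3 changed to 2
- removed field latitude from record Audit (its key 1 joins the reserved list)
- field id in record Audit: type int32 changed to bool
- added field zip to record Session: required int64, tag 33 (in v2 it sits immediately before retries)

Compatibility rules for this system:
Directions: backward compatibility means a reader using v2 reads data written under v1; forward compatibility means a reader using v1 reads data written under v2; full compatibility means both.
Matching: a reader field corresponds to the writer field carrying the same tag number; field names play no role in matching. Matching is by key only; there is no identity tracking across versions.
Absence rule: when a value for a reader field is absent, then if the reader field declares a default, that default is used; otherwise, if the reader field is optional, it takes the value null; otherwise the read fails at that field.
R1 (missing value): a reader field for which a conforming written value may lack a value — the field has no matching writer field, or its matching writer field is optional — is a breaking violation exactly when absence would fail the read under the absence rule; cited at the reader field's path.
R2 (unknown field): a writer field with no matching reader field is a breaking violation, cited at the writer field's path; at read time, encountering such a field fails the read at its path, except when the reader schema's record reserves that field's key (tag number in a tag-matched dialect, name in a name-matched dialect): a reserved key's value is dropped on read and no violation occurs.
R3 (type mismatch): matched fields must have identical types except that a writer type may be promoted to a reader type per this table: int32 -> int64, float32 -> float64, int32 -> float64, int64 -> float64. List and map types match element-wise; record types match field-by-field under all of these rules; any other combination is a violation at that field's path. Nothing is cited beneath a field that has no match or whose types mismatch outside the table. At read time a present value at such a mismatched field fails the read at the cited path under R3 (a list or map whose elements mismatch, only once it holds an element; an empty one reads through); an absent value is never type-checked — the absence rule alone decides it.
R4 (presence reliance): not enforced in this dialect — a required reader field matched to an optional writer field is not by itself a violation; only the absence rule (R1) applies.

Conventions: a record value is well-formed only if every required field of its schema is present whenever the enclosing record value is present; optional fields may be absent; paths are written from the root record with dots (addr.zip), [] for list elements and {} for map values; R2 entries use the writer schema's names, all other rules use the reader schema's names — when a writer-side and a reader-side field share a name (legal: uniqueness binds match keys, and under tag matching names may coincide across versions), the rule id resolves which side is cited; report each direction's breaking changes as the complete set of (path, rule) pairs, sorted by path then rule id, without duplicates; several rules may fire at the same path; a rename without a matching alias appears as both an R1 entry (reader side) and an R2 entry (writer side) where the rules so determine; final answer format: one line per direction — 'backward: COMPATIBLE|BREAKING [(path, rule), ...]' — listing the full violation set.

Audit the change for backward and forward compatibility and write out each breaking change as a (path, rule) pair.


the writer's type comes first in each Session pair
backward on Session — v2 reading data written by v1:
  contact: paired with writer contact (Audit -> Audit; writer optional)
  version: paired with writer version (int32 -> int32; writer required)
  primary: paired with writer primary (bool -> bool; writer optional)
  active: paired with writer active (bool -> bool; writer optional)
  payload: paired with writer payload (bytes -> bytes; writer optional)
  owner: paired with writer owner (string -> string; writer required)
  zip: no writer-side match
  retries: paired with writer retries (int64 -> float64; writer required)
  contact.id: paired with writer contact.id (int32 -> bool; writer required)
  contact.archived: paired with writer contact.archived (bool -> bool; writer optional)
  contact.duration: no writer-side match
  leftover writer field: contact.latitude
  leftover writer field: contact.duration
  breaking: (contact.duration, R2)
  breaking: (contact.id, R3)
  breaking: (zip, R1)
  => backward: BREAKING (3)
forward on Session — v1 reading data written by v2:
  contact: paired with writer contact (Audit -> Audit; writer optional)
  version: paired with writer version (int32 -> int32; writer required)
  primary: paired with writer primary (bool -> bool; writer optional)
  active: paired with writer active (bool -> bool; writer optional)
  payload: paired with writer payload (bytes -> bytes; writer optional)
  owner: paired with writer owner (string -> string; writer required)
  retries: paired with writer retries (float64 -> int64; writer required)
  leftover writer field: zip
  contact.latitude: no writer-side match
  contact.id: paired with writer contact.id (bool -> int32; writer required)
  contact.archived: paired with writer contact.archived (bool -> bool; writer optional)
  contact.duration: no writer-side match
  leftover writer field: contact.duration
  breaking: (contact.duration, R2)
  breaking: (contact.id, R3)
  breaking: (retries, R3)
  breaking: (zip, R2)
  => forward: BREAKING (4)

backward: BREAKING [(contact.duration, R2), (contact.id, R3), (zip, R1)]; forward: BREAKING [(contact.duration, R2), (contact.id, R3), (retries, R3), (zip, R2)]


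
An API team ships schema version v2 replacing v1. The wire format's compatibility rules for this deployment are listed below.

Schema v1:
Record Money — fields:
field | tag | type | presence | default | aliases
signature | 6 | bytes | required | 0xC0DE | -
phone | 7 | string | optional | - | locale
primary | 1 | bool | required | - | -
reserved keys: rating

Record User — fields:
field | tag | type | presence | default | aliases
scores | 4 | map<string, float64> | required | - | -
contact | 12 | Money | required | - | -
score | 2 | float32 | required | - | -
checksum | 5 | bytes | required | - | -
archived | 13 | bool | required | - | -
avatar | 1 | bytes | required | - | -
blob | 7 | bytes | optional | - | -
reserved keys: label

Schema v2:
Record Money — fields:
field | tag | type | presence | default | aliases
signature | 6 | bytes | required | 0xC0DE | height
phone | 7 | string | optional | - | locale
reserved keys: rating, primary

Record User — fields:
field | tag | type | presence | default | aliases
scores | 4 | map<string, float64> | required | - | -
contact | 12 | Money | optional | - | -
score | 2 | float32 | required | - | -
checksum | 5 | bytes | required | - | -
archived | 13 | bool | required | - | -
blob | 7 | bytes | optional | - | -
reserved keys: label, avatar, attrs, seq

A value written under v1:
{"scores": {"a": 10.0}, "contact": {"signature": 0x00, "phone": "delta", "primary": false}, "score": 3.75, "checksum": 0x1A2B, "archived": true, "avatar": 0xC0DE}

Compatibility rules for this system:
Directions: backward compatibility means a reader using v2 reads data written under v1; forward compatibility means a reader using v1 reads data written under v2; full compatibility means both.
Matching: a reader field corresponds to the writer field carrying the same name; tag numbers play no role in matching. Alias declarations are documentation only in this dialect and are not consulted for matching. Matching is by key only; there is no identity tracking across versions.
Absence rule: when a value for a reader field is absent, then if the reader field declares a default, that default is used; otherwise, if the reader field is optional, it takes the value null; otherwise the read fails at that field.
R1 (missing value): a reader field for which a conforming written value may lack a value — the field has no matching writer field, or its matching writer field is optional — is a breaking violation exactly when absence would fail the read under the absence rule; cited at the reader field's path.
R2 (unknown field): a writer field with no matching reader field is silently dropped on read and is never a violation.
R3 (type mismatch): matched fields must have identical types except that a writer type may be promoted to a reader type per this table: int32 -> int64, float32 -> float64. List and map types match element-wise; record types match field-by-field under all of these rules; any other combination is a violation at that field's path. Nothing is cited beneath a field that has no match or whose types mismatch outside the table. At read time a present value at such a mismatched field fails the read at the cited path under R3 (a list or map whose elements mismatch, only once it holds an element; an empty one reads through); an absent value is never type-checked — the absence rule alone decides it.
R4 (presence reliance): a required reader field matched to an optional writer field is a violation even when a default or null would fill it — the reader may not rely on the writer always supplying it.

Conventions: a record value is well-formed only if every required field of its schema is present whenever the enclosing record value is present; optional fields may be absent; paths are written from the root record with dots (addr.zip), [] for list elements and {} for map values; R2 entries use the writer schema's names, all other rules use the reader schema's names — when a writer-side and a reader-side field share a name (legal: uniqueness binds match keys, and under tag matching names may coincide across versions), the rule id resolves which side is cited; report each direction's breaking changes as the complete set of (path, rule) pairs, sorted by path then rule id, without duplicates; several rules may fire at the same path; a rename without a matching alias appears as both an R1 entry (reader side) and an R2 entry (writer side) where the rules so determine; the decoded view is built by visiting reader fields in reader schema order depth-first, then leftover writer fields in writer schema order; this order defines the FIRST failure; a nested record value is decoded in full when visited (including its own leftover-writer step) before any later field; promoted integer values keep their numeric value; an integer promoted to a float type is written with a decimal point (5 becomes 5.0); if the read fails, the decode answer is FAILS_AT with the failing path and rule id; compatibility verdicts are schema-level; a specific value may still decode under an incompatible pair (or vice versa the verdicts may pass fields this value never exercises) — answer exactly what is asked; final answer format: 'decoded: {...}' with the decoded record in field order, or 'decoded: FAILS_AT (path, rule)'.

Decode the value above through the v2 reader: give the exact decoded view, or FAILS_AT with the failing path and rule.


decoded: {"scores": {"a": 10.0}, "contact": {"signature": 0x00, "phone": "delta"}, "score": 3.75, "checksum": 0x1A2B, "archived": true, "blob": null}

each type pair in User: writer, then reader
decoding the User value with the v2 reader:
  scores := {"a": 10.0}
  contact.signature := 0x00
  contact.phone := "delta"
  writer contact.primary: unknown -> dropped
  score := 3.75
  checksum := 0x1A2B
  archived := true
  blob := null (absent, optional -> null)
  writer avatar: unknown -> dropped
  => decoded: {"scores": {"a": 10.0}, "contact": {"signature": 0x00, "phone": "delta"}, "score": 3.75, "checksum": 0x1A2B, "archived": true, "blob": null}
the rest of the User diff is inert for this question:
  field contact in record User: required changed to optional -> matters for User compatibility verdicts, not for this value's decode


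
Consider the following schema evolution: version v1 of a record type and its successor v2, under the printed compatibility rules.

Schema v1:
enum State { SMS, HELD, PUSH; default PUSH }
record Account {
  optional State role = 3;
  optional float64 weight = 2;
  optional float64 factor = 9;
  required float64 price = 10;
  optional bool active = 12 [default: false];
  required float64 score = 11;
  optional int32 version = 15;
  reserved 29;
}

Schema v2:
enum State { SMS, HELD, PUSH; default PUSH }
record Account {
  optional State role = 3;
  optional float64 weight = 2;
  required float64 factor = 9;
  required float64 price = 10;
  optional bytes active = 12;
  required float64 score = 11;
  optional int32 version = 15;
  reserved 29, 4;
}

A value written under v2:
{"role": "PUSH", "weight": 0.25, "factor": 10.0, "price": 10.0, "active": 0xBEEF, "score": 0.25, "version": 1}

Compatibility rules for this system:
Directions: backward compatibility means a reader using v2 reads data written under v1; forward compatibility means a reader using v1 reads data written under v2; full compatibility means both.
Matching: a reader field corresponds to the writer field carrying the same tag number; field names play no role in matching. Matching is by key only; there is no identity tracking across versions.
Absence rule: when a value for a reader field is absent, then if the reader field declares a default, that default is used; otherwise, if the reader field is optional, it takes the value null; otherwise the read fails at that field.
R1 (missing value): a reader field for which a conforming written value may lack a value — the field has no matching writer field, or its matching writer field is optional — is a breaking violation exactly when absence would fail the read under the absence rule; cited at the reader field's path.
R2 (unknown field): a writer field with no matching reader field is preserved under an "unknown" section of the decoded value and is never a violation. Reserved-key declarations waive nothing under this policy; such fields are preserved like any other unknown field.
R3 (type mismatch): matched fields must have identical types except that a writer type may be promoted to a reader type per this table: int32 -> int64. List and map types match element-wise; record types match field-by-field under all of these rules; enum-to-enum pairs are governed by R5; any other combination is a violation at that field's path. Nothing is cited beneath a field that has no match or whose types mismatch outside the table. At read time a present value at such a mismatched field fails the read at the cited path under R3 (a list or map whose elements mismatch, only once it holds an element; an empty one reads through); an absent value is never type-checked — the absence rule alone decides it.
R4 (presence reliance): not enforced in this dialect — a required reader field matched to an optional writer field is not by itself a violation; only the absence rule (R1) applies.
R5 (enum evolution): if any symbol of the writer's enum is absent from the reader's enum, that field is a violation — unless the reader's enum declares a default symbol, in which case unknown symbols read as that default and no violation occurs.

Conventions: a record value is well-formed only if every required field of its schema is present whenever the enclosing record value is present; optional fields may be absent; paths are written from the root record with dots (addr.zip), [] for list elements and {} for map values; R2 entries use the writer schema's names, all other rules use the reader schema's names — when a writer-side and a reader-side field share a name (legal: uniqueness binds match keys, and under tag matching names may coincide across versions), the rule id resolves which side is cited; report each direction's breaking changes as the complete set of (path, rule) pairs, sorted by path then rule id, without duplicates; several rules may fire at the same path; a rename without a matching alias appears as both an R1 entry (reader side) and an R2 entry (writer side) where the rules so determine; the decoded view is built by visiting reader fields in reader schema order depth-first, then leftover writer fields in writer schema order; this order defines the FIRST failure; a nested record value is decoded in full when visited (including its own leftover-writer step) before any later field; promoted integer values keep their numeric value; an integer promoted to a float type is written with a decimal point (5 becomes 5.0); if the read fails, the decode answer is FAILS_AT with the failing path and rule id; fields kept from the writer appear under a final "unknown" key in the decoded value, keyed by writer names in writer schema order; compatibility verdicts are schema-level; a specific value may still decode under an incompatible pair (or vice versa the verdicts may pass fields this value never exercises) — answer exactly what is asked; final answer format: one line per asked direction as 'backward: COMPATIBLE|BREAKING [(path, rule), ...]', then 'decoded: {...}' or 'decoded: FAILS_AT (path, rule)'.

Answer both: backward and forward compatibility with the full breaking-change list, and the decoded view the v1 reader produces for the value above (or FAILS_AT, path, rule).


backward: BREAKING [(active, R3), (factor, R1)]; forward: BREAKING [(active, R3)]; decoded: FAILS_AT (active, R3)

the writer's type comes first in each Account pair
backward on Account — v2 reading data written by v1:
  writer optional, State -> State: reader role maps from writer role
  writer optional, float64 -> float64: reader weight maps from writer weight
  writer optional, float64 -> float64: reader factor maps from writer factor
  writer required, float64 -> float64: reader price maps from writer price
  writer optional, bool -> bytes: reader active maps from writer active
  writer required, float64 -> float64: reader score maps from writer score
  writer optional, int32 -> int32: reader version maps from writer version
  breaking: (active, R3)
  breaking: (factor, R1)
  => backward verdict for Account: BREAKING, 2 violation(s)
forward on Account — v1 reading data written by v2:
  writer optional, State -> State: reader role maps from writer role
  writer optional, float64 -> float64: reader weight maps from writer weight
  writer required, float64 -> float64: reader factor maps from writer factor
  writer required, float64 -> float64: reader price maps from writer price
  writer optional, bytes -> bool: reader active maps from writer active
  writer required, float64 -> float64: reader score maps from writer score
  writer optional, int32 -> int32: reader version maps from writer version
  breaking: (active, R3)
  => forward verdict for Account: BREAKING, 1 violation(s)
decode walk for Account under reader schema v1:
  role := "PUSH"
  weight := 0.25
  factor := 10.0
  price := 10.0
  read fails at active under R3
  => FAILS_AT (active, R3)


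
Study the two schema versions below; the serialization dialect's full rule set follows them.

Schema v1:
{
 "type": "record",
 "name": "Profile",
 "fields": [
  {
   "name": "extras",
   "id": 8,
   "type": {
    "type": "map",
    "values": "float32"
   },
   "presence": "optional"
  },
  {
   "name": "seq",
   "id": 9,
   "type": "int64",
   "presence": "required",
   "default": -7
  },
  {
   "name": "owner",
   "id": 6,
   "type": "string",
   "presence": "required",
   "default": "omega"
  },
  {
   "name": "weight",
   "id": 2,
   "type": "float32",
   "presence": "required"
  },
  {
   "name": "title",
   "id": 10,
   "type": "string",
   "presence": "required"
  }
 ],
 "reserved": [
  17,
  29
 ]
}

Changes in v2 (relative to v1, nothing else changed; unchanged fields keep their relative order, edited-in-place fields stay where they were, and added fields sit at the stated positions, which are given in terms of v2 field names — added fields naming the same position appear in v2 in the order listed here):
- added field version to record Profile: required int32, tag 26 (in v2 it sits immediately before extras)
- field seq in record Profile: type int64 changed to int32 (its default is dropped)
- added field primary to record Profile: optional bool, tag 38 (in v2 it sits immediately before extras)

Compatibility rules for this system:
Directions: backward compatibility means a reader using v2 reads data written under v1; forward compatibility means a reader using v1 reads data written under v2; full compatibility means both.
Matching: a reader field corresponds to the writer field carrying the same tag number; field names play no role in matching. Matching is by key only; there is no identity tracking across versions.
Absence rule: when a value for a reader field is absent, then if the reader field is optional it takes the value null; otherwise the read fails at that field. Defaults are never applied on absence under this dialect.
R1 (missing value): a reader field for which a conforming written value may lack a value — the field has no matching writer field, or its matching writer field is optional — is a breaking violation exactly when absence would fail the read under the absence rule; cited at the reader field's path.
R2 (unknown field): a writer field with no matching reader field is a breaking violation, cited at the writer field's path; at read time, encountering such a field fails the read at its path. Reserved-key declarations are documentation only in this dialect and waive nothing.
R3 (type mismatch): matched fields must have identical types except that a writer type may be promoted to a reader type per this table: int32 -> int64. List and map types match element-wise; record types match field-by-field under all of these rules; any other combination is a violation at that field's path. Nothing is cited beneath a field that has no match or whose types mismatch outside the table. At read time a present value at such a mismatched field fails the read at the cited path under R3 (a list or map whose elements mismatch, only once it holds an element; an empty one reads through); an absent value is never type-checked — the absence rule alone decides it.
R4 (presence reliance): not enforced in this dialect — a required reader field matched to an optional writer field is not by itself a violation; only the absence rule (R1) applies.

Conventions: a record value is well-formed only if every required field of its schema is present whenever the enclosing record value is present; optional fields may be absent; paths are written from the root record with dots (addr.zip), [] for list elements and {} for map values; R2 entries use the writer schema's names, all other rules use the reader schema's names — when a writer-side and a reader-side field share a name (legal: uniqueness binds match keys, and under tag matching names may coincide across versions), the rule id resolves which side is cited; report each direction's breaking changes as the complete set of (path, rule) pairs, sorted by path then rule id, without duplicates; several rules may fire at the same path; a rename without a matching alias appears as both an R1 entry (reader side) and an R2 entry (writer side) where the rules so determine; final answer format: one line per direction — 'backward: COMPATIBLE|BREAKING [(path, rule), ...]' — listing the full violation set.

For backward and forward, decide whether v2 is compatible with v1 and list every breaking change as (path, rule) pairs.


backward: BREAKING [(seq, R3), (version, R1)]; forward: BREAKING [(primary, R2), (version, R2)]

arrows below run writer -> reader for Profile
backward pass over Profile, reader schema v2, writer schema v1:
  version: no writer match
  primary: no writer match
  extras <- extras (map<string, float32> -> map<string, float32>, writer optional)
  seq <- seq (int64 -> int32, writer required)
  owner <- owner (string -> string, writer required)
  weight <- weight (float32 -> float32, writer required)
  title <- title (string -> string, writer required)
  rule R3 violated at seq
  rule R1 violated at version
  => 2 violation(s): backward is BREAKING for Profile
forward pass over Profile, reader schema v1, writer schema v2:
  extras <- extras (map<string, float32> -> map<string, float32>, writer optional)
  seq <- seq (int32 -> int64, writer required)
  owner <- owner (string -> string, writer required)
  weight <- weight (float32 -> float32, writer required)
  title <- title (string -> string, writer required)
  writer field version has no reader counterpart
  writer field primary has no reader counterpart
  rule R2 violated at primary
  rule R2 violated at version
  => 2 violation(s): forward is BREAKING for Profile


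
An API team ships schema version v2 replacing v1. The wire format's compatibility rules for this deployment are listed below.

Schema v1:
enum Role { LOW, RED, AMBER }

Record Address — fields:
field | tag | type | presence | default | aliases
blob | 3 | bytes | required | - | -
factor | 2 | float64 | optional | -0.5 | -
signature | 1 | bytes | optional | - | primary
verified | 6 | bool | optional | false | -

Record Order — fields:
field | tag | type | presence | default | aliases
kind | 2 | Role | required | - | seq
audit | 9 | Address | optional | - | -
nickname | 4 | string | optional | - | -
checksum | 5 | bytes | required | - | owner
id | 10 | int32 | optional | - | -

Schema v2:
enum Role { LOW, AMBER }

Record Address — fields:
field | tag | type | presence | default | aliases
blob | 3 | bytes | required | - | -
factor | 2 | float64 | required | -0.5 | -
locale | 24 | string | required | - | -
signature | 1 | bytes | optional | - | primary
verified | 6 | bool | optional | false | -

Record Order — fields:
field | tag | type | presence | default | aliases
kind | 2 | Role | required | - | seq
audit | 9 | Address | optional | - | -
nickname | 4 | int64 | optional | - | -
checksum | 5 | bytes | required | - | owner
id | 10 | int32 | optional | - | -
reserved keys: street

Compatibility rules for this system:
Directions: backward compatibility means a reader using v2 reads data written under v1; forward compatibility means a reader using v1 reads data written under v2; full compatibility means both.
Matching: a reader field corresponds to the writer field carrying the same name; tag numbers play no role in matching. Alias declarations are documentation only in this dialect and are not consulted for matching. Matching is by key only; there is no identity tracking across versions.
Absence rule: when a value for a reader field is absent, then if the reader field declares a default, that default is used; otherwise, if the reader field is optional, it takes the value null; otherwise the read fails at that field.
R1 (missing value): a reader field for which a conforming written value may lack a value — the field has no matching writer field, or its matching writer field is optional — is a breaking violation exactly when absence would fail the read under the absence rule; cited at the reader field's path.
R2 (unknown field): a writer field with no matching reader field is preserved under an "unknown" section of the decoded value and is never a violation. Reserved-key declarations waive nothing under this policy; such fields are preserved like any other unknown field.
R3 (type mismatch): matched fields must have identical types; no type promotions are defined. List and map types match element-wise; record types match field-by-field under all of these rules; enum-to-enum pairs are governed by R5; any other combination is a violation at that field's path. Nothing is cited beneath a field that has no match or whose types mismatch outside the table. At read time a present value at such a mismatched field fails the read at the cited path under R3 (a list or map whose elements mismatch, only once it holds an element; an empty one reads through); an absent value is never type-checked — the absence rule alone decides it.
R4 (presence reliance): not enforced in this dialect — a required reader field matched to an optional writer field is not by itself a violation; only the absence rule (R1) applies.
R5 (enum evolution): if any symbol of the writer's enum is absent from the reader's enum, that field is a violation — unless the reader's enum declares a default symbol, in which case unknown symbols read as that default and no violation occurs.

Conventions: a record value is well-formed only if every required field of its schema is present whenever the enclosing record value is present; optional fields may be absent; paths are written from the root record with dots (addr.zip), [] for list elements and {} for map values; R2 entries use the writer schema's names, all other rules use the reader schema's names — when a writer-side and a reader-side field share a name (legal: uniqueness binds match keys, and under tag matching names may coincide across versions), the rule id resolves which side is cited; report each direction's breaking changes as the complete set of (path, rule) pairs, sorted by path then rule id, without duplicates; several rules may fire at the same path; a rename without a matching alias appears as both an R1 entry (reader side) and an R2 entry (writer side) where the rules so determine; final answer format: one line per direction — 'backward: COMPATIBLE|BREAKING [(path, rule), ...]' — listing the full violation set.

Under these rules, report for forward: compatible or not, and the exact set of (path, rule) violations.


each type pair in Order: writer, then reader
forward analysis of Order with v1 as reader and v2 as writer:
  writer required, Role -> Role: reader kind maps from writer kind
  writer optional, Address -> Address: reader audit maps from writer audit
  writer optional, int64 -> string: reader nickname maps from writer nickname
  writer required, bytes -> bytes: reader checksum maps from writer checksum
  writer optional, int32 -> int32: reader id maps from writer id
  writer required, bytes -> bytes: reader audit.blob maps from writer audit.blob
  writer required, float64 -> float64: reader audit.factor maps from writer audit.factor
  writer optional, bytes -> bytes: reader audit.signature maps from writer audit.signature
  writer optional, bool -> bool: reader audit.verified maps from writer audit.verified
  writer audit.locale: unknown to reader
  violation R3 at nickname
  forward on Order therefore BREAKING (1)
the other Order changes do not affect what is asked:
  enum Role (field kind in record Order): symbol RED removed -> affects backward compatibility only, which is not asked
  added field locale to record Address: required string, tag 24 (in v2 it sits immediately before signature) -> affects backward compatibility only, which is not asked
  field factor in record Address: optional changed to required -> fires no rule on Order, leaving the asked answer as it is

forward: BREAKING [(nickname, R3)]


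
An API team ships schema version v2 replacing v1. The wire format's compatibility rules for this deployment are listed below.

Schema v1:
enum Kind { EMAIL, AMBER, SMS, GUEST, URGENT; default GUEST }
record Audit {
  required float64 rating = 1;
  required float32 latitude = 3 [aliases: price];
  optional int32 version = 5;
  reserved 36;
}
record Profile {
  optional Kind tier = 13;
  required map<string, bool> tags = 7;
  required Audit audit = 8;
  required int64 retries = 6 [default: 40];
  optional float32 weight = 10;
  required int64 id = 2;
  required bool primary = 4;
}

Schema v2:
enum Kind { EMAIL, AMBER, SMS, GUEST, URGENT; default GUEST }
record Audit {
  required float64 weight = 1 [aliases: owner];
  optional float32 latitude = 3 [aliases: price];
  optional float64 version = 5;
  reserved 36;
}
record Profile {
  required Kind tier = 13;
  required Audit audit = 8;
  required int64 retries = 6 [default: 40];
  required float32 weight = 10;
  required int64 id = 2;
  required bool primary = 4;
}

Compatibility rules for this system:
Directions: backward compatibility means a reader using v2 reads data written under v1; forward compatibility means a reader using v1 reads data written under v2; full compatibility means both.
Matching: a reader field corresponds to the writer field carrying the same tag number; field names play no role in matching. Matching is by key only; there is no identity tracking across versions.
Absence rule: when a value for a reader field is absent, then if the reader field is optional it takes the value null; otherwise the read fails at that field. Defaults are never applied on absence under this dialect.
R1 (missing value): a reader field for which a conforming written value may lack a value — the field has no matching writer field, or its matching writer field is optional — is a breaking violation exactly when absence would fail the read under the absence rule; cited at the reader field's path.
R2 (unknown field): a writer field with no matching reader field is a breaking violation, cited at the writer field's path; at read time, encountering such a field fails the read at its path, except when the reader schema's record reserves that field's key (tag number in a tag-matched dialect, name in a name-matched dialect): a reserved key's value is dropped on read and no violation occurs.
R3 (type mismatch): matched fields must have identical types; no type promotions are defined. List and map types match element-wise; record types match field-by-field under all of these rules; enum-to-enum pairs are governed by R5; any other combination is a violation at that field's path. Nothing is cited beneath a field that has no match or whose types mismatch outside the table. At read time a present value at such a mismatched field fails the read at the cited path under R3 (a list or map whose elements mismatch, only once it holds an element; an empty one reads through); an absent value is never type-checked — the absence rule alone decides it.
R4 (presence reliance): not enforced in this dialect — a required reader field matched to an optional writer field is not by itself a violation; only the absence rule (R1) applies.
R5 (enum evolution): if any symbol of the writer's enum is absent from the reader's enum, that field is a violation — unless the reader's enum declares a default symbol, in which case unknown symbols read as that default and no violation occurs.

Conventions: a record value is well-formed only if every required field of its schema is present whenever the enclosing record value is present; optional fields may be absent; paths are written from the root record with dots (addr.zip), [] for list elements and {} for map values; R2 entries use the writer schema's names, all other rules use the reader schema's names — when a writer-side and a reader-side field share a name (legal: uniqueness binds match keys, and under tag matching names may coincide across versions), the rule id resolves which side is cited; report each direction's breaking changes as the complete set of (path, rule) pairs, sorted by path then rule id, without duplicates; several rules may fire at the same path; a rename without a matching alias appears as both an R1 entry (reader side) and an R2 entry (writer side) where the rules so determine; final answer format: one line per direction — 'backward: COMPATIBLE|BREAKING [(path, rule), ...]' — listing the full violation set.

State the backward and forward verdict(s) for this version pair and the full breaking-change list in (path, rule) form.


in Profile below, arrows point writer -> reader
backward pass over Profile, reader schema v2, writer schema v1:
  tier <- tier (Kind -> Kind, writer optional)
  audit <- audit (Audit -> Audit, writer required)
  retries <- retries (int64 -> int64, writer required)
  weight <- weight (float32 -> float32, writer optional)
  id <- id (int64 -> int64, writer required)
  primary <- primary (bool -> bool, writer required)
  leftover writer field: tags
  audit.weight <- audit.rating (float64 -> float64, writer required)
  audit.latitude <- audit.latitude (float32 -> float32, writer required)
  audit.version <- audit.version (int32 -> float64, writer optional)
  R3 fires at audit.version
  R2 fires at tags
  R1 fires at tier
  R1 fires at weight
  => 4 violation(s): backward is BREAKING for Profile
forward pass over Profile, reader schema v1, writer schema v2:
  tier <- tier (Kind -> Kind, writer required)
  tags: no writer-side match
  audit <- audit (Audit -> Audit, writer required)
  retries <- retries (int64 -> int64, writer required)
  weight <- weight (float32 -> float32, writer required)
  id <- id (int64 -> int64, writer required)
  primary <- primary (bool -> bool, writer required)
  audit.rating <- audit.weight (float64 -> float64, writer required)
  audit.latitude <- audit.latitude (float32 -> float32, writer optional)
  audit.version <- audit.version (float64 -> int32, writer optional)
  R1 fires at audit.latitude
  R3 fires at audit.version
  R1 fires at tags
  => 3 violation(s): forward is BREAKING for Profile

backward: BREAKING [(audit.version, R3), (tags, R2), (tier, R1), (weight, R1)]; forward: BREAKING [(audit.latitude, R1), (audit.version, R3), (tags, R1)]
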